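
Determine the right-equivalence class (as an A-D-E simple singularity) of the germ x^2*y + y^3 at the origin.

The Hessian of f at 0 is [[0, 0], [0, 0]] with rank 0, so corank 2. A Groebner basis of the Jacobian ideal J(f) in C{x,y} is {y^3, x^2 + 3*y^2, x*y}; counting standard monomials gives mu = 4. Corank 2; j^3 = y*(x^2 + y^2) splits into three distinct lines over C (the quadratic factor has nonzero discriminant), so D_4.

D_{4}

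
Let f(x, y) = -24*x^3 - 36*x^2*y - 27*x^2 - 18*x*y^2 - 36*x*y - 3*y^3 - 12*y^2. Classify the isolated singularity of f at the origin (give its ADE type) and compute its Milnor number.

The Hessian of f at 0 has rank 1. Corank 1: A-series; mu = 2 gives A_2.

Type A2, Milnor number mu = 2.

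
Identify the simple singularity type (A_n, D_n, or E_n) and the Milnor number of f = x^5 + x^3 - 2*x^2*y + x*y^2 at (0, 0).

The Hessian of f at 0 is [[0, 0], [0, 0]] with rank 0, so corank 2. A Groebner basis of the Jacobian ideal J(f) in C{x,y} is {-x*y/5 + y^4 + y^2/5, x*y^2 - y^3, x^2 - x*y}; counting standard monomials gives mu = 6. Corank 2; j^3 = x*(x - y)^2 has shape L^2 M (L != M), so D-series; mu = 6 gives D_6.

Type D6, Milnor number mu = 6.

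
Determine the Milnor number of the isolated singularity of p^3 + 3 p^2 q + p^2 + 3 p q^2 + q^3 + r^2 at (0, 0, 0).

The Hessian of f at 0 is [[2, 0, 0], [0, 0, 0], [0, 0, 2]] with rank 2, so corank 1. A Groebner basis of the Jacobian ideal J(f) in C{p,q,r} is {q^2, p, r}; counting standard monomials gives mu = 2. Corank 1: A-series; mu = 2 gives A_2.

2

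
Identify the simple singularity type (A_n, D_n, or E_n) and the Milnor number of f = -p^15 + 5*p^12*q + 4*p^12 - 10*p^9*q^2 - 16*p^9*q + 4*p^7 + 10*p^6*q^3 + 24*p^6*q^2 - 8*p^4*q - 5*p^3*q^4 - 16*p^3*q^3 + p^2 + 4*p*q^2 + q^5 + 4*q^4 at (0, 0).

Type A_4, Milnor number mu = 4.

The Hessian of f at 0 has rank 1. Corank 1: A-series; mu = 4 gives A_4.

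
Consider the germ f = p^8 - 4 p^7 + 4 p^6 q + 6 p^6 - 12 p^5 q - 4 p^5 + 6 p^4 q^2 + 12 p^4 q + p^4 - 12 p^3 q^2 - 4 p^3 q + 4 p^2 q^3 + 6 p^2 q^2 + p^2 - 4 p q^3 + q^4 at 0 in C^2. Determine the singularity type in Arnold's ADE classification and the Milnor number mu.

Type A3, Milnor number mu = 3.

The Hessian of f at 0 has rank 1. Corank 1: A-series; mu = 3 gives A_3.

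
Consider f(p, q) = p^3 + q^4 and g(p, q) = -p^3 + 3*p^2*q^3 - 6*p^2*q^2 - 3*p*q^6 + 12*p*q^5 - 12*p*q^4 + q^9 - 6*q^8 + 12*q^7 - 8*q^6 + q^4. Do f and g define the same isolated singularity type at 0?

Yes.

The Hessian of f at 0 has rank 0. Corank 2; j^3 = p^3 is a perfect cube, so E-series; the 4-jet and mu = 6 give E_6. The Hessian of g at 0 has rank 0. Corank 2; j^3 = -p^3 is a perfect cube, so E-series; the 4-jet and mu = 6 give E_6. Both have type E_6, hence right-equivalent.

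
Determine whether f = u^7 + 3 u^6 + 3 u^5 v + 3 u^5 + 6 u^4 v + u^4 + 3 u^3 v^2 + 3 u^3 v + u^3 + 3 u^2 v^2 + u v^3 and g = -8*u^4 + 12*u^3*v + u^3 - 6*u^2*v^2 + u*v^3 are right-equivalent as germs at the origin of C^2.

The Hessian of f at 0 is [[0, 0], [0, 0]] with rank 0, so corank 2. A Groebner basis of the Jacobian ideal J(f) in C{u,v} is {3*u^2 + v^4 + v^3, u^3, u^2*v - u^2 - v^3/3, 2*u^2 + u*v^2 + 2*v^3/3}; counting standard monomials gives mu = 7. Corank 2; j^3 = u^3 is a perfect cube, so E-series; the 4-jet and mu = 7 give E_7. The Hessian of g at 0 is [[0, 0], [0, 0]] with rank 0, so corank 2. A Groebner basis of the Jacobian ideal J(g) in C{u,v} is {3*u^2/4 + v^4 + v^3/4, u^3, u^2*v - u^2/4 - v^3/12, -u^2 + u*v^2 - v^3/3}; counting standard monomials gives mu = 7. Corank 2; j^3 = u^3 is a perfect cube, so E-series; the 4-jet and mu = 7 give E_7. Both have type E_7, hence right-equivalent.

Yes.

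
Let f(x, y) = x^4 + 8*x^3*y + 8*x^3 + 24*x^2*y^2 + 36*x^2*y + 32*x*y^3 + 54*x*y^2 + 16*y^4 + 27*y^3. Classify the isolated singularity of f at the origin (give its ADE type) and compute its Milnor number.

The Hessian of f at 0 is [[0, 0], [0, 0]] with rank 0, so corank 2. A Groebner basis of the Jacobian ideal J(f) in C{x,y} is {y^4, x*y^2 + 5*y^3/3, x^2 + 3*x*y + 9*y^2/4}; counting standard monomials gives mu = 6. Corank 2; j^3 = (2*x + 3*y)^3 is a perfect cube, so E-series; the 4-jet and mu = 6 give E_6.

Type E_{6}, Milnor number mu = 6.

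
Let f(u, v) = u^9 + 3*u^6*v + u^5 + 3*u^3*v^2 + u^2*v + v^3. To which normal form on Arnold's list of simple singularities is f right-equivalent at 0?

The Hessian of f at 0 has rank 0. Corank 2; j^3 = v*(u^2 + v^2) splits into three distinct lines over C (the quadratic factor has nonzero discriminant), so D_4.

D_4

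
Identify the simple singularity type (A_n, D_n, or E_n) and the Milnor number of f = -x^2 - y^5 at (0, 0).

The Hessian of f at 0 has rank 1. Corank 1: A-series; mu = 4 gives A_4.

Type A_{4}, Milnor number mu = 4.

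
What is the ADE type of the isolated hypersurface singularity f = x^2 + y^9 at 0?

A_{8}

The Hessian of f at 0 has rank 1. Corank 1: A-series; mu = 8 gives A_8.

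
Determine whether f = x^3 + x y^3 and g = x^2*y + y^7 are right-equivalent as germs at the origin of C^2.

No.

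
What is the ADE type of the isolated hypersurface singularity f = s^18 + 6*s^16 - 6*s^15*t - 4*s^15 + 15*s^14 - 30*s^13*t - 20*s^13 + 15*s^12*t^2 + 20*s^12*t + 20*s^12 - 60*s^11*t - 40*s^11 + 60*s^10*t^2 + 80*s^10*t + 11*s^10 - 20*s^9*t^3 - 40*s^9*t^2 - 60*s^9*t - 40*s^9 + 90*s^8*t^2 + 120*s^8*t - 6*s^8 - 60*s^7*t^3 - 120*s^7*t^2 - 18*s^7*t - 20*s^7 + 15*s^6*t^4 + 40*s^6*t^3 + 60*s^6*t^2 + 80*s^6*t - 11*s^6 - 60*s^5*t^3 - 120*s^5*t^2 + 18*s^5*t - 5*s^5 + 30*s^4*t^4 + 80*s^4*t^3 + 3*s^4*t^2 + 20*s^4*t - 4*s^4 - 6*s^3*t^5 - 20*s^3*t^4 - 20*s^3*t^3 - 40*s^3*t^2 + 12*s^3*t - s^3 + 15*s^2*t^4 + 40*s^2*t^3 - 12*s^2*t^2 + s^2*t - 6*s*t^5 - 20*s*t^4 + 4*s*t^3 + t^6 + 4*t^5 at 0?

D7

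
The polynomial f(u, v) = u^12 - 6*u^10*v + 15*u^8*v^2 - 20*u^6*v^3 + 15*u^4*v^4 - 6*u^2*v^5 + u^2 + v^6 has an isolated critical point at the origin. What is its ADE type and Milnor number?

Type A_5, Milnor number mu = 5.

The Hessian of f at 0 has rank 1. Corank 1: A-series; mu = 5 gives A_5.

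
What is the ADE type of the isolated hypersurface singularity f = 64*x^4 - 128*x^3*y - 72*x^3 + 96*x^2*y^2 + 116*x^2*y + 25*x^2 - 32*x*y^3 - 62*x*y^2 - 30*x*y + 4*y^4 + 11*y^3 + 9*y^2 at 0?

A2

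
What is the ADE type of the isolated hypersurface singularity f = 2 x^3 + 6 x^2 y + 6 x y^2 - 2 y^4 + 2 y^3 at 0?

E6

The Hessian of f at 0 is [[0, 0], [0, 0]] with rank 0, so corank 2. A Groebner basis of the Jacobian ideal J(f) in C{x,y} is {y^3, x^2 + 2*x*y + y^2}; counting standard monomials gives mu = 6. Corank 2; j^3 = 2*(x + y)^3 is a perfect cube, so E-series; the 4-jet and mu = 6 give E_6.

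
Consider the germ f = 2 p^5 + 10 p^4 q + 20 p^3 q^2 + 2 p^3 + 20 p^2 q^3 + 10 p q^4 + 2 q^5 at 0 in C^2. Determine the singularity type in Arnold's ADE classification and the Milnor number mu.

Type E_8, Milnor number mu = 8.

The Hessian of f at 0 is [[0, 0], [0, 0]] with rank 0, so corank 2. A Groebner basis of the Jacobian ideal J(f) in C{p,q} is {q^5, p*q^3 + q^4/4, p^2}; counting standard monomials gives mu = 8. Corank 2; j^3 = 2*p^3 is a perfect cube, so E-series; the 5-jet and mu = 8 give E_8.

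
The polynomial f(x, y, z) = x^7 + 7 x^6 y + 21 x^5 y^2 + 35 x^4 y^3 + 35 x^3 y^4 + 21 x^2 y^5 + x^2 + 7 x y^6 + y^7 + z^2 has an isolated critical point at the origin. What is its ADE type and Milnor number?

The Hessian of f at 0 has rank 2. Corank 1: A-series; mu = 6 gives A_6.

Type A6, Milnor number mu = 6.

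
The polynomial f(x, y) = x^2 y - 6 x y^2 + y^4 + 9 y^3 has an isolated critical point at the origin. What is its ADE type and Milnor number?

The Hessian of f at 0 has rank 0. Corank 2; j^3 = y*(x - 3*y)^2 has shape L^2 M (L != M), so D-series; mu = 5 gives D_5.

Type D_{5}, Milnor number mu = 5.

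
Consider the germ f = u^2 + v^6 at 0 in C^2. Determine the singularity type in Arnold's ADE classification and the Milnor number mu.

Type A5, Milnor number mu = 5.

The Hessian of f at 0 has rank 1. Corank 1: A-series; mu = 5 gives A_5.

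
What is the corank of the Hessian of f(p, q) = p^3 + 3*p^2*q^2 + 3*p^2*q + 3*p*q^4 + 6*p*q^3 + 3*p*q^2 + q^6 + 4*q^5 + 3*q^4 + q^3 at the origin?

Hessian at 0 has rank 0.

2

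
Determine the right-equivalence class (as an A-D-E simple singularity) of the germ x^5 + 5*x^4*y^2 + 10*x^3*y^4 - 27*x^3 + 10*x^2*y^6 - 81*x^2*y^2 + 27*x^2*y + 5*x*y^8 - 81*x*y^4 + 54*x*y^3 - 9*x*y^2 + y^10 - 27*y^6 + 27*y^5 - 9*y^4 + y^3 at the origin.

The Hessian of f at 0 has rank 0. Corank 2; j^3 = -(3*x - y)^3 is a perfect cube, so E-series; the 5-jet and mu = 8 give E_8.

E8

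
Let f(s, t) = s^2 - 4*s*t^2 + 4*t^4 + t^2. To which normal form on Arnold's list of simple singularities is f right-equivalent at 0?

The Hessian of f at 0 is [[2, 0], [0, 2]] with rank 2, so corank 0. A Groebner basis of the Jacobian ideal J(f) in C{s,t} is {s, t}; counting standard monomials gives mu = 1. Corank 0: nondegenerate Morse point, so A_1.

A_{1}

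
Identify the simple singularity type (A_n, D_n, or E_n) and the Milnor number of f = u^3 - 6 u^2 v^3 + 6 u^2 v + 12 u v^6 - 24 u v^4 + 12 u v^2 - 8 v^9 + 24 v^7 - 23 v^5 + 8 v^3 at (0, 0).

The Hessian of f at 0 has rank 0. Corank 2; j^3 = (u + 2*v)^3 is a perfect cube, so E-series; the 5-jet and mu = 8 give E_8.

Type E_{8}, Milnor number mu = 8.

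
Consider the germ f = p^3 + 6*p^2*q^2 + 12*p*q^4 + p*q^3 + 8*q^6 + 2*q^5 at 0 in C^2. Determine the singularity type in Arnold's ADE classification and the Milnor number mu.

Type E_7, Milnor number mu = 7.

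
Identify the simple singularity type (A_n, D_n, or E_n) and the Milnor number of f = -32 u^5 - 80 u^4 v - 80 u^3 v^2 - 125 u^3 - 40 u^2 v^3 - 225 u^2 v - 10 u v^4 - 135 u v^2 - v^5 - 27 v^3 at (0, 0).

Type E_8, Milnor number mu = 8.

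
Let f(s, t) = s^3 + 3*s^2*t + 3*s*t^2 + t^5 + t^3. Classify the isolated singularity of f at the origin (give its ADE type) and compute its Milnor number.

Type E_8, Milnor number mu = 8.

The Hessian of f at 0 has rank 0. Corank 2; j^3 = (s + t)^3 is a perfect cube, so E-series; the 5-jet and mu = 8 give E_8.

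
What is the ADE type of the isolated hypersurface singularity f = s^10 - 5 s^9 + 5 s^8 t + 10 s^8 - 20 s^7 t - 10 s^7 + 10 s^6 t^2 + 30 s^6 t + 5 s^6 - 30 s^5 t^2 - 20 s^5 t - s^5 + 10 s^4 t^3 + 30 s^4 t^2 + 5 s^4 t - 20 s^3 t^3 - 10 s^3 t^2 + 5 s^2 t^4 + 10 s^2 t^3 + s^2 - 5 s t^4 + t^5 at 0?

A_{4}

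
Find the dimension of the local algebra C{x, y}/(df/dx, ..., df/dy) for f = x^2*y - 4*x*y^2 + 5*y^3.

4

The Hessian of f at 0 has rank 0. Corank 2; j^3 = y*(x^2 - 4*x*y + 5*y^2) splits into three distinct lines over C (the quadratic factor has nonzero discriminant), so D_4.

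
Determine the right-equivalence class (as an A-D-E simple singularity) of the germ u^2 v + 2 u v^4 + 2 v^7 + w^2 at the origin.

D_{8}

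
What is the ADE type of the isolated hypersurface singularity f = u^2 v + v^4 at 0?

The Hessian of f at 0 has rank 0. Corank 2; j^3 = u^2*v has shape L^2 M (L != M), so D-series; mu = 5 gives D_5.

D_5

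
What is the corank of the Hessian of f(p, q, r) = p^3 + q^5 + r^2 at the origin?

2

Hessian at 0 has rank 1.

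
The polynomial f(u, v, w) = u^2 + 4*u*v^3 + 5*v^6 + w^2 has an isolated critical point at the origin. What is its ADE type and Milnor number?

Type A_5, Milnor number mu = 5.

The Hessian of f at 0 is [[2, 0, 0], [0, 0, 0], [0, 0, 2]] with rank 2, so corank 1. A Groebner basis of the Jacobian ideal J(f) in C{u,v,w} is {u*v^2, u/2 + v^3, u^2, w}; counting standard monomials gives mu = 5. Corank 1: A-series; mu = 5 gives A_5.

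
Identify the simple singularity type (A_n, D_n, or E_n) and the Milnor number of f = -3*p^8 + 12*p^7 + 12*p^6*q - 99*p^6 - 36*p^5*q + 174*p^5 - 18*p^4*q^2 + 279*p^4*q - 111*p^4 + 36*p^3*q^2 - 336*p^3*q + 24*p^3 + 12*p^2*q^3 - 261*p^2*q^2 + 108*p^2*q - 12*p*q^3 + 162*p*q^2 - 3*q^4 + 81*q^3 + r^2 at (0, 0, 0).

Type E_{6}, Milnor number mu = 6.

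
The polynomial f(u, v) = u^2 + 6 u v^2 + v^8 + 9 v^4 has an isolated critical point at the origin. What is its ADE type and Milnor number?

Type A_{7}, Milnor number mu = 7.

The Hessian of f at 0 has rank 1. Corank 1: A-series; mu = 7 gives A_7.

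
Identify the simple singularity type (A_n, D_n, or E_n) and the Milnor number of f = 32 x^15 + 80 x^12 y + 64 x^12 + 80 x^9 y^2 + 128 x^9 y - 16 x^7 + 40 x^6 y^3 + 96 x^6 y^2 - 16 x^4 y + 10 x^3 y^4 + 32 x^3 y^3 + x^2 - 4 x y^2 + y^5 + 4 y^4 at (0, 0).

Type A_{4}, Milnor number mu = 4.

The Hessian of f at 0 has rank 1. Corank 1: A-series; mu = 4 gives A_4.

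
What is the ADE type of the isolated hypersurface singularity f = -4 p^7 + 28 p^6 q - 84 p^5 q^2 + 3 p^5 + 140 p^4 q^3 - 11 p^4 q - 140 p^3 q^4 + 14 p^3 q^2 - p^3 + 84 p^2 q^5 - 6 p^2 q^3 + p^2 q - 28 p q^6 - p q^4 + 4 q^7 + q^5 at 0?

D6

The Hessian of f at 0 has rank 0. Corank 2; j^3 = -p^2*(p - q) has shape L^2 M (L != M), so D-series; mu = 6 gives D_6.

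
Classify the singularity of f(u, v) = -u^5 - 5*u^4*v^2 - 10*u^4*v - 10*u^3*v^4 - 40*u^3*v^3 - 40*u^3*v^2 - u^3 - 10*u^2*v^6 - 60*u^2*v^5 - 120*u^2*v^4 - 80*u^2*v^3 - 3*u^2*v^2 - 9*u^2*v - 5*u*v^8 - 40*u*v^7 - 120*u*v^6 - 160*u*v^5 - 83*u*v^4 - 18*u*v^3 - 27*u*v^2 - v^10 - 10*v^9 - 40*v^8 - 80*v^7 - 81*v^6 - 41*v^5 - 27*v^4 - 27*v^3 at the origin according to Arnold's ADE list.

E_8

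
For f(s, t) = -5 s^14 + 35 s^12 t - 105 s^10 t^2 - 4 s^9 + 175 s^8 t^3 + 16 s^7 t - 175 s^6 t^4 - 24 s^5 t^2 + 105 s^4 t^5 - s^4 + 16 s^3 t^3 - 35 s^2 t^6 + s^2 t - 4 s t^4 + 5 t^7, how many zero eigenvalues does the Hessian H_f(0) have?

The Hessian at 0 is [[0, 0], [0, 0]] of rank 0; hence corank 2.

2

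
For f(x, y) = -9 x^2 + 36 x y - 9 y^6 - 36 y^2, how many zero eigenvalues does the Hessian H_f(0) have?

1

The Hessian at 0 is [[-18, 36], [36, -72]] of rank 1; hence corank 1.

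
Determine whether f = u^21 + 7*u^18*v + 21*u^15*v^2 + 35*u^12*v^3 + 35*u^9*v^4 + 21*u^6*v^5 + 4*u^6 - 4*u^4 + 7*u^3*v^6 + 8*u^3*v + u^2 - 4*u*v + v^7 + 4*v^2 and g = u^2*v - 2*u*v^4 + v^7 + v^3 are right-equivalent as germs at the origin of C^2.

No.

The Hessian of f at 0 has rank 1. Corank 1: A-series; mu = 6 gives A_6. The Hessian of g at 0 has rank 0. Corank 2; j^3 = v*(u^2 + v^2) splits into three distinct lines over C (the quadratic factor has nonzero discriminant), so D_4. f is A_6 but g is D_4, hence not right-equivalent.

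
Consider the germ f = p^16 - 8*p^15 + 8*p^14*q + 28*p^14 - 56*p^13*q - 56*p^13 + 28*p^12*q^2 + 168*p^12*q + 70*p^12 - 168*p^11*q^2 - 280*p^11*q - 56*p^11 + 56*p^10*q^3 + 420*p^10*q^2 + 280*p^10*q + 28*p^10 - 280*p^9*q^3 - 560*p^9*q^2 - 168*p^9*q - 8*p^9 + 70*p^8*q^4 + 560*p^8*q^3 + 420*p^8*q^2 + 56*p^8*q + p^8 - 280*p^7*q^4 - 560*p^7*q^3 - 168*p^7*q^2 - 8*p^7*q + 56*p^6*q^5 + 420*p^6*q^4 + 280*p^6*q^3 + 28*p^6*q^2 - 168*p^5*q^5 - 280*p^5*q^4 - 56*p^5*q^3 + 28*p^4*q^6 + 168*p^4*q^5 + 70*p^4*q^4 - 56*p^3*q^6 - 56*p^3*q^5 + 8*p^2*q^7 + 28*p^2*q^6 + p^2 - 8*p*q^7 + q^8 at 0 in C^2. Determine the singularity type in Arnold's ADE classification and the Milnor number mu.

The Hessian of f at 0 has rank 1. Corank 1: A-series; mu = 7 gives A_7.

Type A7, Milnor number mu = 7.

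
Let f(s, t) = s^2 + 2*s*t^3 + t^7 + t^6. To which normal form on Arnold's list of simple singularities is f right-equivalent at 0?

A_6

The Hessian of f at 0 is [[2, 0], [0, 0]] with rank 1, so corank 1. A Groebner basis of the Jacobian ideal J(f) in C{s,t} is {s + t^3, s^2}; counting standard monomials gives mu = 6. Corank 1: A-series; mu = 6 gives A_6.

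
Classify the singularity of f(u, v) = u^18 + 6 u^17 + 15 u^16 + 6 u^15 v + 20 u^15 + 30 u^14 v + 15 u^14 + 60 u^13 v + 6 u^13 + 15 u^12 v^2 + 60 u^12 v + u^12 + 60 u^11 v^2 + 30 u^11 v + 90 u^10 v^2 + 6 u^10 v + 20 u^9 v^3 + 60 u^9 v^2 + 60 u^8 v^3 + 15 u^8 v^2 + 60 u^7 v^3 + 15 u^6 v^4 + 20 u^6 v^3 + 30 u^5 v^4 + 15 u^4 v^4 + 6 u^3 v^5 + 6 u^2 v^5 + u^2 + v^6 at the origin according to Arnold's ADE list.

The Hessian of f at 0 has rank 1. Corank 1: A-series; mu = 5 gives A_5.

A_{5}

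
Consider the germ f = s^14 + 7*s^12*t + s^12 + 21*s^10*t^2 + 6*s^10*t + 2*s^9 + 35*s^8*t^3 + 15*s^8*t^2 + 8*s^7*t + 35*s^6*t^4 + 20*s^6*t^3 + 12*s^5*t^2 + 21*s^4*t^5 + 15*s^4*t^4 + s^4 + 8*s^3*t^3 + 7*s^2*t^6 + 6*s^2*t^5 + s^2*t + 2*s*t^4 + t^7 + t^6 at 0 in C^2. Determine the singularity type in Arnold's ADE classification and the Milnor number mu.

Type D_{7}, Milnor number mu = 7.

The Hessian of f at 0 has rank 0. Corank 2; j^3 = s^2*t has shape L^2 M (L != M), so D-series; mu = 7 gives D_7.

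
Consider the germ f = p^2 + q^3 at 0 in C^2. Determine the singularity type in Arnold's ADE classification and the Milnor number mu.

The Hessian of f at 0 has rank 1. Corank 1: A-series; mu = 2 gives A_2.

Type A_{2}, Milnor number mu = 2.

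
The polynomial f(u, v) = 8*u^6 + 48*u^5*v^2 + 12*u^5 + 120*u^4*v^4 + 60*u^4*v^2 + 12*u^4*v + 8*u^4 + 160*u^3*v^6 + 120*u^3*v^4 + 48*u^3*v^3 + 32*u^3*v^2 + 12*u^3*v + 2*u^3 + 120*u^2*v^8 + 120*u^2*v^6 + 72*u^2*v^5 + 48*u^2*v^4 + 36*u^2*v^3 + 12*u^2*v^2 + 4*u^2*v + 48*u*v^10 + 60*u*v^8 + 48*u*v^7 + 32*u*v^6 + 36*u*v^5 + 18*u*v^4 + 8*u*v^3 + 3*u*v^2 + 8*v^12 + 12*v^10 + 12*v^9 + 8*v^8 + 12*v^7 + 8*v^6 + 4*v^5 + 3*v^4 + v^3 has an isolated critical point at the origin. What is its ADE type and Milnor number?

Type D_{4}, Milnor number mu = 4.

The Hessian of f at 0 is [[0, 0], [0, 0]] with rank 0, so corank 2. A Groebner basis of the Jacobian ideal J(f) in C{u,v} is {v^3, u^2 - 3*v^2/2, u*v + 3*v^2/2}; counting standard monomials gives mu = 4. Corank 2; j^3 = (u + v)*(2*u^2 + 2*u*v + v^2) splits into three distinct lines over C (the quadratic factor has nonzero discriminant), so D_4.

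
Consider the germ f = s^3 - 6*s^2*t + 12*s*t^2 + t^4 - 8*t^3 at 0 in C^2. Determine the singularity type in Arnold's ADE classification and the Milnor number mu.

Type E_6, Milnor number mu = 6.

The Hessian of f at 0 has rank 0. Corank 2; j^3 = (s - 2*t)^3 is a perfect cube, so E-series; the 4-jet and mu = 6 give E_6.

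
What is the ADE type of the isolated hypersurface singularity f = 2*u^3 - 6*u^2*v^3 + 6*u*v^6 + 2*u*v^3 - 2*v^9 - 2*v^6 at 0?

E_7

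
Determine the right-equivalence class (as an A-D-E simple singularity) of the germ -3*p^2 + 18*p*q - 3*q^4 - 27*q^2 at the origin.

The Hessian of f at 0 has rank 1. Corank 1: A-series; mu = 3 gives A_3.

A_3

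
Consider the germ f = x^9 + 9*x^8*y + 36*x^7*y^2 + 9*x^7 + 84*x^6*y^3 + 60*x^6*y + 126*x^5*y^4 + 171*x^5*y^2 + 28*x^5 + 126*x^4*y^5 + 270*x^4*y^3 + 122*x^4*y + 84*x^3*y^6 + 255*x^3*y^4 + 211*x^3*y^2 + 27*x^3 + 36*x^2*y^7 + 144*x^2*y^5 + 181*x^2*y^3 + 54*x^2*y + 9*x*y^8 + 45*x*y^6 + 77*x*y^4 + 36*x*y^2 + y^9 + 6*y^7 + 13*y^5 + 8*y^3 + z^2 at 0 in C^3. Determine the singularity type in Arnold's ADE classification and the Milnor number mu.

The Hessian of f at 0 is [[0, 0, 0], [0, 0, 0], [0, 0, 2]] with rank 1, so corank 2. A Groebner basis of the Jacobian ideal J(f) in C{x,y,z} is {729*x^2/2 + x*y^3 + 486*x*y + 162*y^2, -486*x^2 - 648*x*y + y^4 - 216*y^2, x^3 - 4*x*y^2/3 - 16*y^3/27, x^2*y + 4*x*y^2/3 + 4*y^3/9, z}; counting standard monomials gives mu = 8. Corank 2; j^3 = (3*x + 2*y)^3 is a perfect cube, so E-series; the 5-jet and mu = 8 give E_8.

Type E_{8}, Milnor number mu = 8.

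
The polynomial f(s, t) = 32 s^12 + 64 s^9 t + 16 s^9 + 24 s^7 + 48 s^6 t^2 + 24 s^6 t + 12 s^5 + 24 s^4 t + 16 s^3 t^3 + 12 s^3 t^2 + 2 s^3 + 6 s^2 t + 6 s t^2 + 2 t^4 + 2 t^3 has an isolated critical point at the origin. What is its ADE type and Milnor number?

The Hessian of f at 0 is [[0, 0], [0, 0]] with rank 0, so corank 2. A Groebner basis of the Jacobian ideal J(f) in C{s,t} is {t^3, s^2 + 2*s*t + t^2}; counting standard monomials gives mu = 6. Corank 2; j^3 = 2*(s + t)^3 is a perfect cube, so E-series; the 4-jet and mu = 6 give E_6.

Type E6, Milnor number mu = 6.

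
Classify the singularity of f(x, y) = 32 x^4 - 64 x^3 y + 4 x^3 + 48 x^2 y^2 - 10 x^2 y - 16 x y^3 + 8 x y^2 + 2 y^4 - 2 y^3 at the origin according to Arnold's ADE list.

D_{5}

The Hessian of f at 0 is [[0, 0], [0, 0]] with rank 0, so corank 2. A Groebner basis of the Jacobian ideal J(f) in C{x,y} is {x*y^2 - x*y/8 + y^2/8, -x*y/8 + y^3 + y^2/8, x^2 - 3*x*y/2 + y^2/2}; counting standard monomials gives mu = 5. Corank 2; j^3 = 2*(x - y)^2*(2*x - y) has shape L^2 M (L != M), so D-series; mu = 5 gives D_5.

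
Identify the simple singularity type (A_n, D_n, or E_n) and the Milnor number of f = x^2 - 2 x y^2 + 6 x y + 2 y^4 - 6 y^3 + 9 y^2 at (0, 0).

Type A_3, Milnor number mu = 3.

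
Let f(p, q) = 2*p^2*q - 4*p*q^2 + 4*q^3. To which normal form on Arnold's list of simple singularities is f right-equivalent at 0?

D4

The Hessian of f at 0 has rank 0. Corank 2; j^3 = 2*q*(p^2 - 2*p*q + 2*q^2) splits into three distinct lines over C (the quadratic factor has nonzero discriminant), so D_4.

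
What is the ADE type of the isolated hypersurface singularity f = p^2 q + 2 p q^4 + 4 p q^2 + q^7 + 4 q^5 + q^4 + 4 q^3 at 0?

D5

The Hessian of f at 0 has rank 0. Corank 2; j^3 = q*(p + 2*q)^2 has shape L^2 M (L != M), so D-series; mu = 5 gives D_5.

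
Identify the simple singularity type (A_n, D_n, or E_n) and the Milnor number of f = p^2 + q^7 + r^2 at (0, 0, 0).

The Hessian of f at 0 is [[2, 0, 0], [0, 0, 0], [0, 0, 2]] with rank 2, so corank 1. A Groebner basis of the Jacobian ideal J(f) in C{p,q,r} is {q^6, p, r}; counting standard monomials gives mu = 6. Corank 1: A-series; mu = 6 gives A_6.

Type A_{6}, Milnor number mu = 6.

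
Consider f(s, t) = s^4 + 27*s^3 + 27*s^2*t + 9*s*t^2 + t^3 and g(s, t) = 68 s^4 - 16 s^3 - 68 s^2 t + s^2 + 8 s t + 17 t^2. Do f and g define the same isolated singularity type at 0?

No.

The Hessian of f at 0 is [[0, 0], [0, 0]] with rank 0, so corank 2. A Groebner basis of the Jacobian ideal J(f) in C{s,t} is {t^4, s*t^2 + 2*t^3/9, s^2 + 2*s*t/3 + t^2/9}; counting standard monomials gives mu = 6. Corank 2; j^3 = (3*s + t)^3 is a perfect cube, so E-series; the 4-jet and mu = 6 give E_6. The Hessian of g at 0 is [[2, 8], [8, 34]] with rank 2, so corank 0. A Groebner basis of the Jacobian ideal J(g) in C{s,t} is {s, t}; counting standard monomials gives mu = 1. Corank 0: nondegenerate Morse point, so A_1. f is E_6 but g is A_1, hence not right-equivalent.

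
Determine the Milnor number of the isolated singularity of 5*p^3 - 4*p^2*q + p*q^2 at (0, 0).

4

The Hessian of f at 0 has rank 0. Corank 2; j^3 = p*(5*p^2 - 4*p*q + q^2) splits into three distinct lines over C (the quadratic factor has nonzero discriminant), so D_4.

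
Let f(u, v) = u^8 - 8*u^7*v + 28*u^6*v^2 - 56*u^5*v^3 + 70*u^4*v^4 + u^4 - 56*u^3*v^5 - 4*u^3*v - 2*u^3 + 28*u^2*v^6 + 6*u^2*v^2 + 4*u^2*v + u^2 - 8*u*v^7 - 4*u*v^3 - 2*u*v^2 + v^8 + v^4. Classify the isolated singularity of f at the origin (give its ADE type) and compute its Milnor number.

The Hessian of f at 0 has rank 1. Corank 1: A-series; mu = 7 gives A_7.

Type A7, Milnor number mu = 7.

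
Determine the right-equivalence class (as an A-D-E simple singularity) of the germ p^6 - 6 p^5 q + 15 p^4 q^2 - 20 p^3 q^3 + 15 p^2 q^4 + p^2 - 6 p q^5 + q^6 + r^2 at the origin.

The Hessian of f at 0 is [[2, 0, 0], [0, 0, 0], [0, 0, 2]] with rank 2, so corank 1. A Groebner basis of the Jacobian ideal J(f) in C{p,q,r} is {q^5, p, r}; counting standard monomials gives mu = 5. Corank 1: A-series; mu = 5 gives A_5.

A5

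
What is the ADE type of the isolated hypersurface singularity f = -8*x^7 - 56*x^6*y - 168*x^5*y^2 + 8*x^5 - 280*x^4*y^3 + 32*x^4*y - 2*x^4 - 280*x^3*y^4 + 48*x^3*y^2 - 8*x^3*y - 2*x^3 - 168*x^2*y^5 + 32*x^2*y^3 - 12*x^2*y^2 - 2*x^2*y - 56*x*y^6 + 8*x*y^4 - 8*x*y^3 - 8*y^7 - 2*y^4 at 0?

The Hessian of f at 0 has rank 0. Corank 2; j^3 = -2*x^2*(x + y) has shape L^2 M (L != M), so D-series; mu = 5 gives D_5.

D_{5}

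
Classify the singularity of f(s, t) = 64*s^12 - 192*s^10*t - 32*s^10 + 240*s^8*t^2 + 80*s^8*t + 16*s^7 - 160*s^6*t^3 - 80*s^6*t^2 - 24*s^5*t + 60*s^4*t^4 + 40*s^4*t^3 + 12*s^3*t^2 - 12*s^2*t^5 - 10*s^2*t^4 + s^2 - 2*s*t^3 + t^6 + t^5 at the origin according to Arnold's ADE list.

A_4

The Hessian of f at 0 has rank 1. Corank 1: A-series; mu = 4 gives A_4.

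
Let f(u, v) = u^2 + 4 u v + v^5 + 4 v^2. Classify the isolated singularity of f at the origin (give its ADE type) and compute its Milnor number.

Type A4, Milnor number mu = 4.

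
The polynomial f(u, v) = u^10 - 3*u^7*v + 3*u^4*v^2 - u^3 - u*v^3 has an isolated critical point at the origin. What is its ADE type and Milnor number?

Type E_7, Milnor number mu = 7.

The Hessian of f at 0 is [[0, 0], [0, 0]] with rank 0, so corank 2. A Groebner basis of the Jacobian ideal J(f) in C{u,v} is {u^3, u*v^2, 3*u^2 + v^3}; counting standard monomials gives mu = 7. Corank 2; j^3 = -u^3 is a perfect cube, so E-series; the 4-jet and mu = 7 give E_7.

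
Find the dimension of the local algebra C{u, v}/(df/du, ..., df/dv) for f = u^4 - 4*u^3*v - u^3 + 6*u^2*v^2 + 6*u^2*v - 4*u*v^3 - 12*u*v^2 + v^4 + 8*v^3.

6

The Hessian of f at 0 has rank 0. Corank 2; j^3 = -(u - 2*v)^3 is a perfect cube, so E-series; the 4-jet and mu = 6 give E_6.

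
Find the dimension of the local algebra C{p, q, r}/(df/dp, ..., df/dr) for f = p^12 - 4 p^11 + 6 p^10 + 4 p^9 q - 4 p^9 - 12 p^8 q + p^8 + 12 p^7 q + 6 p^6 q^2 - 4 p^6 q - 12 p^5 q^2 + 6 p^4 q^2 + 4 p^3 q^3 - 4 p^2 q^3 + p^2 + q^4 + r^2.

3

The Hessian of f at 0 has rank 2. Corank 1: A-series; mu = 3 gives A_3.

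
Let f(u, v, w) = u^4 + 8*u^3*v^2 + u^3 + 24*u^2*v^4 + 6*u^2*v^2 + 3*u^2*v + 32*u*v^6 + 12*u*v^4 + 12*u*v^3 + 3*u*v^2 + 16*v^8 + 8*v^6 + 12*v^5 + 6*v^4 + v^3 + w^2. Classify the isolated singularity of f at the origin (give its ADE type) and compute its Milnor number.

The Hessian of f at 0 has rank 1. Corank 2; j^3 = (u + v)^3 is a perfect cube, so E-series; the 4-jet and mu = 6 give E_6.

Type E6, Milnor number mu = 6.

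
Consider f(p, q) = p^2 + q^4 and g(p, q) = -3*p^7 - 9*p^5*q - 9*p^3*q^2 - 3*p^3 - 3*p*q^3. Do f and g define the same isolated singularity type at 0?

No.

The Hessian of f at 0 is [[2, 0], [0, 0]] with rank 1, so corank 1. A Groebner basis of the Jacobian ideal J(f) in C{p,q} is {q^3, p}; counting standard monomials gives mu = 3. Corank 1: A-series; mu = 3 gives A_3. The Hessian of g at 0 is [[0, 0], [0, 0]] with rank 0, so corank 2. A Groebner basis of the Jacobian ideal J(g) in C{p,q} is {p^3, p*q^2, 3*p^2 + q^3}; counting standard monomials gives mu = 7. Corank 2; j^3 = -3*p^3 is a perfect cube, so E-series; the 4-jet and mu = 7 give E_7. f is A_3 but g is E_7, hence not right-equivalent.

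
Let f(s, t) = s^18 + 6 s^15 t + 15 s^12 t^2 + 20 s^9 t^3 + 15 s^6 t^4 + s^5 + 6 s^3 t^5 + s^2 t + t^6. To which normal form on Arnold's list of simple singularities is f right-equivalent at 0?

The Hessian of f at 0 is [[0, 0], [0, 0]] with rank 0, so corank 2. A Groebner basis of the Jacobian ideal J(f) in C{s,t} is {s^2/6 + t^5, s^3, s*t}; counting standard monomials gives mu = 7. Corank 2; j^3 = s^2*t has shape L^2 M (L != M), so D-series; mu = 7 gives D_7.

D_{7}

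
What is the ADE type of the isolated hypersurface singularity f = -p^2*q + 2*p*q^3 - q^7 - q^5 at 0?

D8

The Hessian of f at 0 is [[0, 0], [0, 0]] with rank 0, so corank 2. A Groebner basis of the Jacobian ideal J(f) in C{p,q} is {p^2*q^2 + p^2/7 - p*q^2/7, p^3 + p^2/7 - p*q^2/7, -p*q + q^3}; counting standard monomials gives mu = 8. Corank 2; j^3 = -p^2*q has shape L^2 M (L != M), so D-series; mu = 8 gives D_8.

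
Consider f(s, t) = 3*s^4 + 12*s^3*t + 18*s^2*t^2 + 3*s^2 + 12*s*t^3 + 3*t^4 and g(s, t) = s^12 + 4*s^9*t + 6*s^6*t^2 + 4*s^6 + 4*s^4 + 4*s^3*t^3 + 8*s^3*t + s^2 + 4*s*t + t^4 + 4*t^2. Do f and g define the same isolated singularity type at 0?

The Hessian of f at 0 has rank 1. Corank 1: A-series; mu = 3 gives A_3. The Hessian of g at 0 has rank 1. Corank 1: A-series; mu = 3 gives A_3. Both have type A_3, hence right-equivalent.

Yes.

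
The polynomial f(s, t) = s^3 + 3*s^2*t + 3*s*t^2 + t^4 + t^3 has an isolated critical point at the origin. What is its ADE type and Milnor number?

Type E_{6}, Milnor number mu = 6.

The Hessian of f at 0 is [[0, 0], [0, 0]] with rank 0, so corank 2. A Groebner basis of the Jacobian ideal J(f) in C{s,t} is {t^3, s^2 + 2*s*t + t^2}; counting standard monomials gives mu = 6. Corank 2; j^3 = (s + t)^3 is a perfect cube, so E-series; the 4-jet and mu = 6 give E_6.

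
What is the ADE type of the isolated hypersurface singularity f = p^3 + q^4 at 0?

E_{6}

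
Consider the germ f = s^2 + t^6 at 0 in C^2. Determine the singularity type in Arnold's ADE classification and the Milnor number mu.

The Hessian of f at 0 has rank 1. Corank 1: A-series; mu = 5 gives A_5.

Type A_{5}, Milnor number mu = 5.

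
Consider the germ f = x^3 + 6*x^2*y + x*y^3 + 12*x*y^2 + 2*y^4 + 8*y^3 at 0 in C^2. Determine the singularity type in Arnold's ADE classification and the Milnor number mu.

Type E7, Milnor number mu = 7.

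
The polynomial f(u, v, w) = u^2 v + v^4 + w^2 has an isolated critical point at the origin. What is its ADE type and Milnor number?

Type D_5, Milnor number mu = 5.

The Hessian of f at 0 has rank 1. Corank 2; j^3 = u^2*v has shape L^2 M (L != M), so D-series; mu = 5 gives D_5.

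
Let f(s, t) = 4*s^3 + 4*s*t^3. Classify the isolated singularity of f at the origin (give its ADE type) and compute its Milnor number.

The Hessian of f at 0 has rank 0. Corank 2; j^3 = 4*s^3 is a perfect cube, so E-series; the 4-jet and mu = 7 give E_7.

Type E7, Milnor number mu = 7.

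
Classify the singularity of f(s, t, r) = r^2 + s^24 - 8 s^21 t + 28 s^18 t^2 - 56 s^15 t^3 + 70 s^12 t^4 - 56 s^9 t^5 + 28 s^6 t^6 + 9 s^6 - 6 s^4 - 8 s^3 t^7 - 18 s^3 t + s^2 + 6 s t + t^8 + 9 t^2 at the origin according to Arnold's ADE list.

The Hessian of f at 0 is [[2, 6, 0], [6, 18, 0], [0, 0, 2]] with rank 2, so corank 1. A Groebner basis of the Jacobian ideal J(f) in C{s,t,r} is {s^2/81 + 7*s*t/81 + t^4 + 4*t^2/27, s^3 - s/3 - t, s^2*t + 2*s/27 - 3*t^3 + 2*t/9, s*t^2 - s/81 + 2*t^3 - t/27, r}; counting standard monomials gives mu = 7. Corank 1: A-series; mu = 7 gives A_7.

A7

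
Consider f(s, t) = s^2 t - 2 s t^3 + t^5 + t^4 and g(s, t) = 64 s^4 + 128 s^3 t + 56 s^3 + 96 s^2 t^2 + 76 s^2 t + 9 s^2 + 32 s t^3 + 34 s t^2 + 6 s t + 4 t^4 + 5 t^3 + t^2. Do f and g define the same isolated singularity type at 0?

No.

The Hessian of f at 0 has rank 0. Corank 2; j^3 = s^2*t has shape L^2 M (L != M), so D-series; mu = 5 gives D_5. The Hessian of g at 0 has rank 1. Corank 1: A-series; mu = 2 gives A_2. f is D_5 but g is A_2, hence not right-equivalent.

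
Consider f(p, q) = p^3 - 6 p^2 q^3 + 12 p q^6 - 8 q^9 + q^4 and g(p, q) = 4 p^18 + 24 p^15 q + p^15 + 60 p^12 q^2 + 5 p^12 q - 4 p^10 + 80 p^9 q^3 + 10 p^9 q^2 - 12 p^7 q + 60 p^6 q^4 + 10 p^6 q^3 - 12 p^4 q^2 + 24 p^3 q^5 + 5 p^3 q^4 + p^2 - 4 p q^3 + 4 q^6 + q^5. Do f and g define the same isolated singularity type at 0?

The Hessian of f at 0 has rank 0. Corank 2; j^3 = p^3 is a perfect cube, so E-series; the 4-jet and mu = 6 give E_6. The Hessian of g at 0 has rank 1. Corank 1: A-series; mu = 4 gives A_4. f is E_6 but g is A_4, hence not right-equivalent.

No.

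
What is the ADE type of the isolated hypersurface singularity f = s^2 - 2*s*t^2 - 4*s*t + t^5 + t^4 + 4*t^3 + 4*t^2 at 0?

A_4

The Hessian of f at 0 is [[2, -4], [-4, 8]] with rank 1, so corank 1. A Groebner basis of the Jacobian ideal J(f) in C{s,t} is {s^2 - 4*s*t + 4*s - 8*t, -s + t^2 + 2*t}; counting standard monomials gives mu = 4. Corank 1: A-series; mu = 4 gives A_4.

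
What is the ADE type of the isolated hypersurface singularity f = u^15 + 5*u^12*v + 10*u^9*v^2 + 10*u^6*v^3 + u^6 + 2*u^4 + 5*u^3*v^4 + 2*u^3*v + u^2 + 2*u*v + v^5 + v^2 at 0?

The Hessian of f at 0 has rank 1. Corank 1: A-series; mu = 4 gives A_4.

A_{4}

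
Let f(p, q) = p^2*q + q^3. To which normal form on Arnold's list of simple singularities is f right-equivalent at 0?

D_4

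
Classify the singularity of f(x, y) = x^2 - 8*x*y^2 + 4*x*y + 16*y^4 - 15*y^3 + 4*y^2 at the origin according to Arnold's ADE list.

The Hessian of f at 0 is [[2, 4], [4, 8]] with rank 1, so corank 1. A Groebner basis of the Jacobian ideal J(f) in C{x,y} is {y^2, x + 2*y}; counting standard monomials gives mu = 2. Corank 1: A-series; mu = 2 gives A_2.

A_{2}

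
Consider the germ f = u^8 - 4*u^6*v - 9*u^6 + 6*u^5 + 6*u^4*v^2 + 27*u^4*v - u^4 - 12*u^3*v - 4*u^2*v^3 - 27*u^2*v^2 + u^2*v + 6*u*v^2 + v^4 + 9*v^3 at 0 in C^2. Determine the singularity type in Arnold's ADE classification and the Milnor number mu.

The Hessian of f at 0 has rank 0. Corank 2; j^3 = v*(u + 3*v)^2 has shape L^2 M (L != M), so D-series; mu = 5 gives D_5.

Type D5, Milnor number mu = 5.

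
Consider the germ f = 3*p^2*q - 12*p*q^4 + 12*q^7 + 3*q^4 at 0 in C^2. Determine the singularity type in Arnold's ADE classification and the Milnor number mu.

The Hessian of f at 0 has rank 0. Corank 2; j^3 = 3*p^2*q has shape L^2 M (L != M), so D-series; mu = 5 gives D_5.

Type D_5, Milnor number mu = 5.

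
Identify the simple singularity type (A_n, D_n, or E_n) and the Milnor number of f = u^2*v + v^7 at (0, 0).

Type D8, Milnor number mu = 8.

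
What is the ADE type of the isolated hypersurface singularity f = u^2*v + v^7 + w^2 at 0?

The Hessian of f at 0 is [[0, 0, 0], [0, 0, 0], [0, 0, 2]] with rank 1, so corank 2. A Groebner basis of the Jacobian ideal J(f) in C{u,v,w} is {u^2/7 + v^6, u^3, u*v, w}; counting standard monomials gives mu = 8. Corank 2; j^3 = u^2*v has shape L^2 M (L != M), so D-series; mu = 8 gives D_8.

D_8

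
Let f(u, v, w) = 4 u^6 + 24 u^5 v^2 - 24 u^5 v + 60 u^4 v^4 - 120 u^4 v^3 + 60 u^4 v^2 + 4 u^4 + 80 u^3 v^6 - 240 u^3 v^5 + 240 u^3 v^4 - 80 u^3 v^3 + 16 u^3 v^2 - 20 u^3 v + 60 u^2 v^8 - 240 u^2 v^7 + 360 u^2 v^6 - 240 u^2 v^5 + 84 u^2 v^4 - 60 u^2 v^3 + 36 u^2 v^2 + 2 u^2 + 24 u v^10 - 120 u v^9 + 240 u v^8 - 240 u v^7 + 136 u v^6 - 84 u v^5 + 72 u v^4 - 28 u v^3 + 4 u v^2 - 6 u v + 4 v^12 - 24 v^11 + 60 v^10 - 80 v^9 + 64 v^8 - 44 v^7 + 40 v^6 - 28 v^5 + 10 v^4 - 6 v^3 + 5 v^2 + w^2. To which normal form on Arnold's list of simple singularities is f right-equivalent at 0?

The Hessian of f at 0 is [[4, -6, 0], [-6, 10, 0], [0, 0, 2]] with rank 3, so corank 0. A Groebner basis of the Jacobian ideal J(f) in C{u,v,w} is {u, v, w}; counting standard monomials gives mu = 1. Corank 0: nondegenerate Morse point, so A_1.

A_{1}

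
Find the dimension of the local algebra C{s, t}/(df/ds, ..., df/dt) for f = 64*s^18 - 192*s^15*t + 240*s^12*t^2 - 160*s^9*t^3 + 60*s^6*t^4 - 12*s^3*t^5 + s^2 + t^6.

5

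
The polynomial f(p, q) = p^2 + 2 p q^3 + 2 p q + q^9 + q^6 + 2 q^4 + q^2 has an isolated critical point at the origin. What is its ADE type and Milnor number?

The Hessian of f at 0 is [[2, 2], [2, 2]] with rank 1, so corank 1. A Groebner basis of the Jacobian ideal J(f) in C{p,q} is {p^2*q^2 - 2*p^2 - 3*p*q - q^2, p^3 + 3*p^2*q + 3*p*q^2 - p - q, p + q^3 + q}; counting standard monomials gives mu = 8. Corank 1: A-series; mu = 8 gives A_8.

Type A8, Milnor number mu = 8.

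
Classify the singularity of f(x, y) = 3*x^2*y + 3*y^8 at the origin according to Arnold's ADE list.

D_{9}

The Hessian of f at 0 has rank 0. Corank 2; j^3 = 3*x^2*y has shape L^2 M (L != M), so D-series; mu = 9 gives D_9.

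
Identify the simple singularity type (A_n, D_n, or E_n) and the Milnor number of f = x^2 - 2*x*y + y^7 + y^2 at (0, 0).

Type A_{6}, Milnor number mu = 6.

The Hessian of f at 0 has rank 1. Corank 1: A-series; mu = 6 gives A_6.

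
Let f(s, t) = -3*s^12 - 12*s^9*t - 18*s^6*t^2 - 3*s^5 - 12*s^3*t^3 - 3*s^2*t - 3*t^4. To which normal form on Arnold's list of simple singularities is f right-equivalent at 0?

D_5

The Hessian of f at 0 is [[0, 0], [0, 0]] with rank 0, so corank 2. A Groebner basis of the Jacobian ideal J(f) in C{s,t} is {s^3, s^2/4 + t^3, s*t}; counting standard monomials gives mu = 5. Corank 2; j^3 = -3*s^2*t has shape L^2 M (L != M), so D-series; mu = 5 gives D_5.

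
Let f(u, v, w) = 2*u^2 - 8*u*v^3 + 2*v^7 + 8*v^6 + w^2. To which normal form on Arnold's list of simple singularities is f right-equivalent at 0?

The Hessian of f at 0 has rank 2. Corank 1: A-series; mu = 6 gives A_6.

A_{6}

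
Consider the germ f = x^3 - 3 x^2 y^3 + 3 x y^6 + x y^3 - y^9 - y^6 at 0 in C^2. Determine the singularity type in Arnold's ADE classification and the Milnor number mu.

Type E_{7}, Milnor number mu = 7.

The Hessian of f at 0 is [[0, 0], [0, 0]] with rank 0, so corank 2. A Groebner basis of the Jacobian ideal J(f) in C{x,y} is {x^3, x*y^2, 3*x^2 + y^3}; counting standard monomials gives mu = 7. Corank 2; j^3 = x^3 is a perfect cube, so E-series; the 4-jet and mu = 7 give E_7.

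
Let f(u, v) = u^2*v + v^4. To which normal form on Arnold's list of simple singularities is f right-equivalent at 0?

The Hessian of f at 0 is [[0, 0], [0, 0]] with rank 0, so corank 2. A Groebner basis of the Jacobian ideal J(f) in C{u,v} is {u^3, u^2/4 + v^3, u*v}; counting standard monomials gives mu = 5. Corank 2; j^3 = u^2*v has shape L^2 M (L != M), so D-series; mu = 5 gives D_5.

D5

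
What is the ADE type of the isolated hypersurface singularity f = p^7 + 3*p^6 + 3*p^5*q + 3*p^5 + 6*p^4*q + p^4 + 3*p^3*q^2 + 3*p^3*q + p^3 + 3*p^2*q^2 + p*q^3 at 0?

The Hessian of f at 0 has rank 0. Corank 2; j^3 = p^3 is a perfect cube, so E-series; the 4-jet and mu = 7 give E_7.

E_7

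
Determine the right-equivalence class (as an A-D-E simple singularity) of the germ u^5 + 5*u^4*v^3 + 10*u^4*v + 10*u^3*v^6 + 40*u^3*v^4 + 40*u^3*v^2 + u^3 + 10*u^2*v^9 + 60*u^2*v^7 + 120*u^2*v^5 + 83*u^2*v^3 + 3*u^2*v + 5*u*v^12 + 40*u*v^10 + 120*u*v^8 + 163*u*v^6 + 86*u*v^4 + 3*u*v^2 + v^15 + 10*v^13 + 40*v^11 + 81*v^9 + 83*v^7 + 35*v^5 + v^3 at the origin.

The Hessian of f at 0 has rank 0. Corank 2; j^3 = (u + v)^3 is a perfect cube, so E-series; the 5-jet and mu = 8 give E_8.

E_{8}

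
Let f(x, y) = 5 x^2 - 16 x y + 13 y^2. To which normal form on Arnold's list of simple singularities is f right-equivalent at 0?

A_{1}

The Hessian of f at 0 is [[10, -16], [-16, 26]] with rank 2, so corank 0. A Groebner basis of the Jacobian ideal J(f) in C{x,y} is {x, y}; counting standard monomials gives mu = 1. Corank 0: nondegenerate Morse point, so A_1.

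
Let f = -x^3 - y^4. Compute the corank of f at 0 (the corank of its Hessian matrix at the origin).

The Hessian at 0 is [[0, 0], [0, 0]] of rank 0; hence corank 2.

2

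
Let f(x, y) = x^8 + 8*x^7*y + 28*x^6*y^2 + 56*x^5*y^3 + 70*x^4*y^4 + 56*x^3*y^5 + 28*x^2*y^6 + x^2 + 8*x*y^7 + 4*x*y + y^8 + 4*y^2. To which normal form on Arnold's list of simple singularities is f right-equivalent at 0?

A7

The Hessian of f at 0 is [[2, 4], [4, 8]] with rank 1, so corank 1. A Groebner basis of the Jacobian ideal J(f) in C{x,y} is {y^7, x + 2*y}; counting standard monomials gives mu = 7. Corank 1: A-series; mu = 7 gives A_7.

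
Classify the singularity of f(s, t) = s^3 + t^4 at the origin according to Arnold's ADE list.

The Hessian of f at 0 has rank 0. Corank 2; j^3 = s^3 is a perfect cube, so E-series; the 4-jet and mu = 6 give E_6.

E_{6}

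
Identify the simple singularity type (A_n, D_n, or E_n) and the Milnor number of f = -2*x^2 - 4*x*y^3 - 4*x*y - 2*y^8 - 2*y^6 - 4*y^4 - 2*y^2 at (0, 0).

Type A_7, Milnor number mu = 7.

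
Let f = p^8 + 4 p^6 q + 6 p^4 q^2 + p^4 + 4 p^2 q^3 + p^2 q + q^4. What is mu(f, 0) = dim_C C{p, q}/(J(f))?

The Hessian of f at 0 has rank 0. Corank 2; j^3 = p^2*q has shape L^2 M (L != M), so D-series; mu = 5 gives D_5.

5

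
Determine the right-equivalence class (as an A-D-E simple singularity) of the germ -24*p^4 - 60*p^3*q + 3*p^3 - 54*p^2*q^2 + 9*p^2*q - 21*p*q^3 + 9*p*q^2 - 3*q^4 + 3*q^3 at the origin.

E_7

The Hessian of f at 0 has rank 0. Corank 2; j^3 = 3*(p + q)^3 is a perfect cube, so E-series; the 4-jet and mu = 7 give E_7.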